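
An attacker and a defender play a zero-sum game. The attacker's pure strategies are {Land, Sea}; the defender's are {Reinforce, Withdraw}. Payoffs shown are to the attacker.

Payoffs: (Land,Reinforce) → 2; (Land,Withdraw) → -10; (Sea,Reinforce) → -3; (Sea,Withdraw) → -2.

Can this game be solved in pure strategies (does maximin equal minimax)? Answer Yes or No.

No

Row minima: Land → -10, Sea → -3; maximin = -3.
Column maxima: Reinforce → 2, Withdraw → -2; minimax = -2.
-3 ≠ -2, so no pure-strategy equilibrium exists.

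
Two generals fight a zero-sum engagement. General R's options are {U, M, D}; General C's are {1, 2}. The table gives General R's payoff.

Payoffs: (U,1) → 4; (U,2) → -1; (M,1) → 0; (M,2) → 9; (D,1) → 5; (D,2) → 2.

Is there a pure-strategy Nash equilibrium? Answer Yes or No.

Row minima: U → -1, M → 0, D → 2; maximin = 2.
Column maxima: 1 → 5, 2 → 9; minimax = 5.
2 ≠ 5, so no pure-strategy equilibrium exists.

No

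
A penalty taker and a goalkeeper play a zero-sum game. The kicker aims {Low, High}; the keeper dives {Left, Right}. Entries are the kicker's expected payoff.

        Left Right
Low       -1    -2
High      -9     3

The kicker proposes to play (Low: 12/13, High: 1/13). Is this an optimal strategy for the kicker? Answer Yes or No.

Yes

Against Left this mix gives (12/13)·(-1) + (1/13)·(-9) = -21/13.
Against Right this mix gives (12/13)·(-2) + (1/13)·3 = -21/13.
All of the keeper's active replies (Left, Right) yield -21/13, and no column does worse for the kicker. The mix makes the keeper indifferent and guarantees -21/13, so it is optimal.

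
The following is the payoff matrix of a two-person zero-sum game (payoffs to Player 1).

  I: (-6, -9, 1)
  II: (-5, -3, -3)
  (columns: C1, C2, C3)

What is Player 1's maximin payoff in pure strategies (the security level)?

Row minima: I → -9, II → -5.
The best of these is -5.

-5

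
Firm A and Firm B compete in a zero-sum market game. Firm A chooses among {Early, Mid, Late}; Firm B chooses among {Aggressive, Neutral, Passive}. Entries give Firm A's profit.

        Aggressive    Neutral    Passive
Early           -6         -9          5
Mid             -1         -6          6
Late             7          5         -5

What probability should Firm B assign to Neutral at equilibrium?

1/2

Row minima: Early → -9, Mid → -6, Late → -5; maximin = -5.
Column maxima: Aggressive → 7, Neutral → 5, Passive → 6; minimax = 5.
-5 ≠ 5, so there is no saddle point; optimal play is mixed.
Early is strictly dominated by Mid, so Firm A never plays it.
Aggressive is strictly dominated by Neutral (it gives Firm A strictly more in every row), so Firm B never plays it.
On the remaining 2×2 (Mid, Late vs Neutral, Passive):
Let Firm A play Mid with probability p. Expected payoff against Neutral: (-6)p + 5(1−p) = −11p + 5; against Passive: 6p + (-5)(1−p) = 11p − 5.
Setting these equal: −11p + 5 = 11p − 5 ⇒ −22p = -10 ⇒ p = 5/11, and the value is (-11)·(5/11) + 5 = 0.
For Firm B: with q = P(Neutral), equating Mid's and Late's payoffs gives −12q + 6 = 10q − 5 ⇒ q = 1/2.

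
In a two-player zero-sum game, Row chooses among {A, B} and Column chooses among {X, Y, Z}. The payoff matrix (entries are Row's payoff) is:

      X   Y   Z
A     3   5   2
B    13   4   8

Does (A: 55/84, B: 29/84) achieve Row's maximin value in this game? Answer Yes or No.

No

Against X this mix gives (55/84)·3 + (29/84)·13 = 271/42.
Against Y this mix gives (55/84)·5 + (29/84)·4 = 391/84.
Against Z this mix gives (55/84)·2 + (29/84)·8 = 57/14.
Column will play Z, holding Row to 57/14. Shifting weight toward the row that does better against Z would raise this floor (the equalizing mix achieves 32/7 against both Z and Y), so the proposed strategy is not optimal.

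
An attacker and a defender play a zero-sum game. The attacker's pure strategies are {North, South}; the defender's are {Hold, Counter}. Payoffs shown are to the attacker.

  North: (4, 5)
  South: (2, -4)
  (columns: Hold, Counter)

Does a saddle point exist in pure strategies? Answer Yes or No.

Yes

Row minima: North → 4, South → -4; maximin = 4.
Column maxima: Hold → 4, Counter → 5; minimax = 4.
maximin = minimax = 4, so a saddle point exists.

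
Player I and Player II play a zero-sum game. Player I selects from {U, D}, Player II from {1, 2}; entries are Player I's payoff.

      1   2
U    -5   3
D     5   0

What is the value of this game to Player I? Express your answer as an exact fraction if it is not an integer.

15/13

Row minima: U → -5, D → 0; maximin = 0.
Column maxima: 1 → 5, 2 → 3; minimax = 3.
0 ≠ 3, so there is no saddle point; optimal play is mixed.
Let Player I play U with probability p. Expected payoff against 1: (-5)p + 5(1−p) = −10p + 5; against 2: 3p + 0(1−p) = 3p.
Setting these equal: −10p + 5 = 3p ⇒ −13p = -5 ⇒ p = 5/13, and the value is (-10)·(5/13) + 5 = 15/13.
For Player II: with q = P(1), equating U's and D's payoffs gives −8q + 3 = 5q ⇒ q = 3/13.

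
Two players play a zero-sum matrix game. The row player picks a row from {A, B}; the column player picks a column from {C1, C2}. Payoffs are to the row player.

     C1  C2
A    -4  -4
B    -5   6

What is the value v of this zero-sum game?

Row minima: A → -4, B → -5; maximin = -4.
Column maxima: C1 → -4, C2 → 6; minimax = -4.
Since maximin = minimax = -4, there is a saddle point and the value is -4.

-4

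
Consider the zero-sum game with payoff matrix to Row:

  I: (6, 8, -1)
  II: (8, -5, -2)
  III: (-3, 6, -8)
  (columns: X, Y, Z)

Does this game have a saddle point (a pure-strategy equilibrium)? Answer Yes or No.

Row minima: I → -1, II → -5, III → -8; maximin = -1.
Column maxima: X → 8, Y → 8, Z → -1; minimax = -1.
maximin = minimax = -1, so a saddle point exists.

Yes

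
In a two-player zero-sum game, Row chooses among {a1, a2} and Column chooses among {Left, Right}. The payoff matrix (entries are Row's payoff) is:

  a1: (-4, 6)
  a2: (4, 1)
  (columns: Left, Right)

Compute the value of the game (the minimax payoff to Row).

Row minima: a1 → -4, a2 → 1; maximin = 1.
Column maxima: Left → 4, Right → 6; minimax = 4.
1 ≠ 4, so there is no saddle point; optimal play is mixed.
Let Row play a1 with probability p. Expected payoff against Left: (-4)p + 4(1−p) = −8p + 4; against Right: 6p + 1(1−p) = 5p + 1.
Setting these equal: −8p + 4 = 5p + 1 ⇒ −13p = -3 ⇒ p = 3/13, and the value is (-8)·(3/13) + 4 = 28/13.
For Column: with q = P(Left), equating a1's and a2's payoffs gives −10q + 6 = 3q + 1 ⇒ q = 5/13.

28/13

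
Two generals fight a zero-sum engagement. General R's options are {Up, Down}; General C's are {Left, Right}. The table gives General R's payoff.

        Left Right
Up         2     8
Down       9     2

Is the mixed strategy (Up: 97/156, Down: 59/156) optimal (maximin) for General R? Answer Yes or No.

Against Left this mix gives (97/156)·2 + (59/156)·9 = 725/156.
Against Right this mix gives (97/156)·8 + (59/156)·2 = 149/26.
General C will play Left, holding General R to 725/156. Shifting weight toward the row that does better against Left would raise this floor (the equalizing mix achieves 68/13 against both Left and Right), so the proposed strategy is not optimal.

No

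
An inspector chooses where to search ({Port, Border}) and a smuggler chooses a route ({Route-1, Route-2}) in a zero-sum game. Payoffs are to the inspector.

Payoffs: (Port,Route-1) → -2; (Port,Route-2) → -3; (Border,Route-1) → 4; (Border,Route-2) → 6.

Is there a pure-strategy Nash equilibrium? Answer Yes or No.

Yes

Row minima: Port → -3, Border → 4; maximin = 4.
Column maxima: Route-1 → 4, Route-2 → 6; minimax = 4.
maximin = minimax = 4, so a saddle point exists.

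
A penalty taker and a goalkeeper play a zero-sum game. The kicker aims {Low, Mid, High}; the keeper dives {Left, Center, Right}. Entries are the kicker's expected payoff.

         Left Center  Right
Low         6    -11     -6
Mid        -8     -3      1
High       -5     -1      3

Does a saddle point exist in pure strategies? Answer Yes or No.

Row minima: Low → -11, Mid → -8, High → -5; maximin = -5.
Column maxima: Left → 6, Center → -1, Right → 3; minimax = -1.
-5 ≠ -1, so no pure-strategy equilibrium exists.

No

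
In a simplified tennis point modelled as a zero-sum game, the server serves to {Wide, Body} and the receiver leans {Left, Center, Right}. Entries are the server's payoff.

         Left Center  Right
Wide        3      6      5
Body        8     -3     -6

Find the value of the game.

29/8

Row minima: Wide → 3, Body → -6; maximin = 3.
Column maxima: Left → 8, Center → 6, Right → 5; minimax = 5.
3 ≠ 5, so there is no saddle point; optimal play is mixed.
Center is strictly dominated by Right (it gives the server strictly more in every row), so the receiver never plays it.
On the remaining 2×2 (Wide, Body vs Left, Right):
Let the server play Wide with probability p. Expected payoff against Left: 3p + 8(1−p) = −5p + 8; against Right: 5p + (-6)(1−p) = 11p − 6.
Setting these equal: −5p + 8 = 11p − 6 ⇒ −16p = -14 ⇒ p = 7/8, and the value is (-5)·(7/8) + 8 = 29/8.
For the receiver: with q = P(Left), equating Wide's and Body's payoffs gives −2q + 5 = 14q − 6 ⇒ q = 11/16.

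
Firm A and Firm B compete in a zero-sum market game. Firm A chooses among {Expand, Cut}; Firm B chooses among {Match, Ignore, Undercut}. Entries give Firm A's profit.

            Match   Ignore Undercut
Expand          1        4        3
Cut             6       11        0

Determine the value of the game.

9/4

Row minima: Expand → 1, Cut → 0; maximin = 1.
Column maxima: Match → 6, Ignore → 11, Undercut → 3; minimax = 3.
1 ≠ 3, so there is no saddle point; optimal play is mixed.
Ignore is strictly dominated by Match (it gives Firm A strictly more in every row), so Firm B never plays it.
On the remaining 2×2 (Expand, Cut vs Match, Undercut):
Let Firm A play Expand with probability p. Expected payoff against Match: 1p + 6(1−p) = −5p + 6; against Undercut: 3p + 0(1−p) = 3p.
Setting these equal: −5p + 6 = 3p ⇒ −8p = -6 ⇒ p = 3/4, and the value is (-5)·(3/4) + 6 = 9/4.
For Firm B: with q = P(Match), equating Expand's and Cut's payoffs gives −2q + 3 = 6q ⇒ q = 3/8.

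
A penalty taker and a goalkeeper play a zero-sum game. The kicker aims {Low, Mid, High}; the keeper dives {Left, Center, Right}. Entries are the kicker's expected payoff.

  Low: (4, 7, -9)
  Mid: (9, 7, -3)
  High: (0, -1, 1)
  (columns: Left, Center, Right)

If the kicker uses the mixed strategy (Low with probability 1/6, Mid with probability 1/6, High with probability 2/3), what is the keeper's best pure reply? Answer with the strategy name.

If the keeper plays Left, the kicker's expected payoff is (1/6)·4 + (1/6)·9 + (2/3)·0 = 13/6.
If the keeper plays Center, the kicker's expected payoff is (1/6)·7 + (1/6)·7 + (2/3)·(-1) = 5/3.
If the keeper plays Right, the kicker's expected payoff is (1/6)·(-9) + (1/6)·(-3) + (2/3)·1 = -4/3.
The keeper minimizes the kicker's payoff; the smallest is -4/3, so the best response is Right.

Right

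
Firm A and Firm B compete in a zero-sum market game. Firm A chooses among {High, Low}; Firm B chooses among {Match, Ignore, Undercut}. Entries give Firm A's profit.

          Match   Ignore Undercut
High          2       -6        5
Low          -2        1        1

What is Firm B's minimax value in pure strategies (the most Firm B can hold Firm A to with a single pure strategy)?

Column maxima: Match → 2, Ignore → 1, Undercut → 5.
The smallest of these is 1.

1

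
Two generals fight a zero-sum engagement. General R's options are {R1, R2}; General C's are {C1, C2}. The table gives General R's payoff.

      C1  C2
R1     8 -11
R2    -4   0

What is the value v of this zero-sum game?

-44/23

Row minima: R1 → -11, R2 → -4; maximin = -4.
Column maxima: C1 → 8, C2 → 0; minimax = 0.
-4 ≠ 0, so there is no saddle point; optimal play is mixed.
Let General R play R1 with probability p. Expected payoff against C1: 8p + (-4)(1−p) = 12p − 4; against C2: (-11)p + 0(1−p) = −11p.
Setting these equal: 12p − 4 = −11p ⇒ 23p = 4 ⇒ p = 4/23, and the value is (12)·(4/23) − 4 = -44/23.
For General C: with q = P(C1), equating R1's and R2's payoffs gives 19q − 11 = −4q ⇒ q = 11/23.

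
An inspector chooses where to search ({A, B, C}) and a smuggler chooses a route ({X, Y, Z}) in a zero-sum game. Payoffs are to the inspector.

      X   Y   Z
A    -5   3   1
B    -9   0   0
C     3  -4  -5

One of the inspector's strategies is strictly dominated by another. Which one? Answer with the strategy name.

B

A gives a strictly higher payoff than B against every column: -5 > -9, 3 > 0, 1 > 0.
So B is strictly dominated and the inspector never plays it.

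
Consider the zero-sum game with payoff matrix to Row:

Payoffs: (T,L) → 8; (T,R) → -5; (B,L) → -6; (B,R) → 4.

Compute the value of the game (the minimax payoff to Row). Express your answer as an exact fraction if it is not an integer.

2/23

Row minima: T → -5, B → -6; maximin = -5.
Column maxima: L → 8, R → 4; minimax = 4.
-5 ≠ 4, so there is no saddle point; optimal play is mixed.
Let Row play T with probability p. Expected payoff against L: 8p + (-6)(1−p) = 14p − 6; against R: (-5)p + 4(1−p) = −9p + 4.
Setting these equal: 14p − 6 = −9p + 4 ⇒ 23p = 10 ⇒ p = 10/23, and the value is (14)·(10/23) − 6 = 2/23.
For Column: with q = P(L), equating T's and B's payoffs gives 13q − 5 = −10q + 4 ⇒ q = 9/23.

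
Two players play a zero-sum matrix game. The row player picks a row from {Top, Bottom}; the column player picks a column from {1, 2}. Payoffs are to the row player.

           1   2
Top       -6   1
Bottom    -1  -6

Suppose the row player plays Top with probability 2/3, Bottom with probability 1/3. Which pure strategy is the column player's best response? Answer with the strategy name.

If the column player plays 1, the row player's expected payoff is (2/3)·(-6) + (1/3)·(-1) = -13/3.
If the column player plays 2, the row player's expected payoff is (2/3)·1 + (1/3)·(-6) = -4/3.
The column player minimizes the row player's payoff; the smallest is -13/3, so the best response is 1.

1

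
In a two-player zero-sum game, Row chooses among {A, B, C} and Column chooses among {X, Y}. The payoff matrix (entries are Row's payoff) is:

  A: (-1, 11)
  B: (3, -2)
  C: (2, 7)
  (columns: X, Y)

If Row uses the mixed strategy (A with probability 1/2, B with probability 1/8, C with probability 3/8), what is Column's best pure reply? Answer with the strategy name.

X

If Column plays X, Row's expected payoff is (1/2)·(-1) + (1/8)·3 + (3/8)·2 = 5/8.
If Column plays Y, Row's expected payoff is (1/2)·11 + (1/8)·(-2) + (3/8)·7 = 63/8.
Column minimizes Row's payoff; the smallest is 5/8, so the best response is X.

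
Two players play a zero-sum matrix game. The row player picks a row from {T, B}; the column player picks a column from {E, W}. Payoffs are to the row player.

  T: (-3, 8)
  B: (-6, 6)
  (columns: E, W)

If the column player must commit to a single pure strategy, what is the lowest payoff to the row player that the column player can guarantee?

Column maxima: E → -3, W → 8.
The smallest of these is -3.

-3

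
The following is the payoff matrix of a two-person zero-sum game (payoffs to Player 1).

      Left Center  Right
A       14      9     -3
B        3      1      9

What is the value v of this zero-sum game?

21/5

Row minima: A → -3, B → 1; maximin = 1.
Column maxima: Left → 14, Center → 9, Right → 9; minimax = 9.
1 ≠ 9, so there is no saddle point; optimal play is mixed.
Left is strictly dominated by Center (it gives Player 1 strictly more in every row), so Player 2 never plays it.
On the remaining 2×2 (A, B vs Center, Right):
Let Player 1 play A with probability p. Expected payoff against Center: 9p + 1(1−p) = 8p + 1; against Right: (-3)p + 9(1−p) = −12p + 9.
Setting these equal: 8p + 1 = −12p + 9 ⇒ 20p = 8 ⇒ p = 2/5, and the value is (8)·(2/5) + 1 = 21/5.
For Player 2: with q = P(Center), equating A's and B's payoffs gives 12q − 3 = −8q + 9 ⇒ q = 3/5.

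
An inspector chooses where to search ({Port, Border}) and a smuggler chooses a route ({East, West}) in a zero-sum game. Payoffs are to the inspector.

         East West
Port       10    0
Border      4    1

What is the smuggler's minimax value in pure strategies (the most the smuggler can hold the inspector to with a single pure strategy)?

Column maxima: East → 10, West → 1.
The smallest of these is 1.

1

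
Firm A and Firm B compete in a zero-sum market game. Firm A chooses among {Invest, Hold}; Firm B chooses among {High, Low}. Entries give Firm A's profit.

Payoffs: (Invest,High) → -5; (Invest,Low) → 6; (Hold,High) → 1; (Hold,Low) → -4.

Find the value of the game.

-7/8

Row minima: Invest → -5, Hold → -4; maximin = -4.
Column maxima: High → 1, Low → 6; minimax = 1.
-4 ≠ 1, so there is no saddle point; optimal play is mixed.
Let Firm A play Invest with probability p. Expected payoff against High: (-5)p + 1(1−p) = −6p + 1; against Low: 6p + (-4)(1−p) = 10p − 4.
Setting these equal: −6p + 1 = 10p − 4 ⇒ −16p = -5 ⇒ p = 5/16, and the value is (-6)·(5/16) + 1 = -7/8.
For Firm B: with q = P(High), equating Invest's and Hold's payoffs gives −11q + 6 = 5q − 4 ⇒ q = 5/8.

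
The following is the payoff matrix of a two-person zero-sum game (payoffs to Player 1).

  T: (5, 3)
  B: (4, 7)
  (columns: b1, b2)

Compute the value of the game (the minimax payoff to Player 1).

Row minima: T → 3, B → 4; maximin = 4.
Column maxima: b1 → 5, b2 → 7; minimax = 5.
4 ≠ 5, so there is no saddle point; optimal play is mixed.
Let Player 1 play T with probability p. Expected payoff against b1: 5p + 4(1−p) = p + 4; against b2: 3p + 7(1−p) = −4p + 7.
Setting these equal: p + 4 = −4p + 7 ⇒ 5p = 3 ⇒ p = 3/5, and the value is (1)·(3/5) + 4 = 23/5.
For Player 2: with q = P(b1), equating T's and B's payoffs gives 2q + 3 = −3q + 7 ⇒ q = 4/5.

23/5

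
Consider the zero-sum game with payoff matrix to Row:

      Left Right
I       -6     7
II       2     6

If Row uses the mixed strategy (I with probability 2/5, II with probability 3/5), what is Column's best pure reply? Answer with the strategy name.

If Column plays Left, Row's expected payoff is (2/5)·(-6) + (3/5)·2 = -6/5.
If Column plays Right, Row's expected payoff is (2/5)·7 + (3/5)·6 = 32/5.
Column minimizes Row's payoff; the smallest is -6/5, so the best response is Left.

Left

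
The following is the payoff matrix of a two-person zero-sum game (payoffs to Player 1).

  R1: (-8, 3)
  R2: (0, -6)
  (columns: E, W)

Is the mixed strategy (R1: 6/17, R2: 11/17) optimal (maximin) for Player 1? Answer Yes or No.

Against E this mix gives (6/17)·(-8) + (11/17)·0 = -48/17.
Against W this mix gives (6/17)·3 + (11/17)·(-6) = -48/17.
All of Player 2's active replies (E, W) yield -48/17, and no column does worse for Player 1. The mix makes Player 2 indifferent and guarantees -48/17, so it is optimal.

Yes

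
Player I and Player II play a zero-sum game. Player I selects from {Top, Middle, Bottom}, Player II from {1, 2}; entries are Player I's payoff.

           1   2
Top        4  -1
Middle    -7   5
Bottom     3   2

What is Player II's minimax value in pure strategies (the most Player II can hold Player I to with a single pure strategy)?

4

Column maxima: 1 → 4, 2 → 5.
The smallest of these is 4.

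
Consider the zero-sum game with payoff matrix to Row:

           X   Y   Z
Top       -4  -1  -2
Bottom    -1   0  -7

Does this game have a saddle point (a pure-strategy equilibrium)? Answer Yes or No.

Row minima: Top → -4, Bottom → -7; maximin = -4.
Column maxima: X → -1, Y → 0, Z → -2; minimax = -2.
-4 ≠ -2, so no pure-strategy equilibrium exists.

No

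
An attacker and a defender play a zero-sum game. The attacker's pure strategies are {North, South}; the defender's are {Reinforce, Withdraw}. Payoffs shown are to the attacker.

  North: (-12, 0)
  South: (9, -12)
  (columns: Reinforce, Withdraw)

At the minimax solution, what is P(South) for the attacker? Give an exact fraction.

Row minima: North → -12, South → -12; maximin = -12.
Column maxima: Reinforce → 9, Withdraw → 0; minimax = 0.
-12 ≠ 0, so there is no saddle point; optimal play is mixed.
Let the attacker play North with probability p. Expected payoff against Reinforce: (-12)p + 9(1−p) = −21p + 9; against Withdraw: 0p + (-12)(1−p) = 12p − 12.
Setting these equal: −21p + 9 = 12p − 12 ⇒ −33p = -21 ⇒ p = 7/11, and the value is (-21)·(7/11) + 9 = -48/11.
For the defender: with q = P(Reinforce), equating North's and South's payoffs gives −12q = 21q − 12 ⇒ q = 4/11.

4/11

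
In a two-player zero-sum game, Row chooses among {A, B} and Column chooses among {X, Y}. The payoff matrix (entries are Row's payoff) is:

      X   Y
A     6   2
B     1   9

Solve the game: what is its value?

13/3

Row minima: A → 2, B → 1; maximin = 2.
Column maxima: X → 6, Y → 9; minimax = 6.
2 ≠ 6, so there is no saddle point; optimal play is mixed.
Let Row play A with probability p. Expected payoff against X: 6p + 1(1−p) = 5p + 1; against Y: 2p + 9(1−p) = −7p + 9.
Setting these equal: 5p + 1 = −7p + 9 ⇒ 12p = 8 ⇒ p = 2/3, and the value is (5)·(2/3) + 1 = 13/3.
For Column: with q = P(X), equating A's and B's payoffs gives 4q + 2 = −8q + 9 ⇒ q = 7/12.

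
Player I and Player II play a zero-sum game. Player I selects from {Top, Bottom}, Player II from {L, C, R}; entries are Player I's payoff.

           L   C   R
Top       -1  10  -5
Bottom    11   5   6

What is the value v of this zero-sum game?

85/16

Row minima: Top → -5, Bottom → 5; maximin = 5.
Column maxima: L → 11, C → 10, R → 6; minimax = 6.
5 ≠ 6, so there is no saddle point; optimal play is mixed.
L is strictly dominated by R (it gives Player I strictly more in every row), so Player II never plays it.
On the remaining 2×2 (Top, Bottom vs C, R):
Let Player I play Top with probability p. Expected payoff against C: 10p + 5(1−p) = 5p + 5; against R: (-5)p + 6(1−p) = −11p + 6.
Setting these equal: 5p + 5 = −11p + 6 ⇒ 16p = 1 ⇒ p = 1/16, and the value is (5)·(1/16) + 5 = 85/16.
For Player II: with q = P(C), equating Top's and Bottom's payoffs gives 15q − 5 = −q + 6 ⇒ q = 11/16.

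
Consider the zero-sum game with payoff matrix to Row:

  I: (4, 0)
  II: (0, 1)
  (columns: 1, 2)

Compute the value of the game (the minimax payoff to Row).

Row minima: I → 0, II → 0; maximin = 0.
Column maxima: 1 → 4, 2 → 1; minimax = 1.
0 ≠ 1, so there is no saddle point; optimal play is mixed.
Let Row play I with probability p. Expected payoff against 1: 4p + 0(1−p) = 4p; against 2: 0p + 1(1−p) = −p + 1.
Setting these equal: 4p = −p + 1 ⇒ 5p = 1 ⇒ p = 1/5, and the value is (4)·(1/5) = 4/5.
For Column: with q = P(1), equating I's and II's payoffs gives 4q = −q + 1 ⇒ q = 1/5.

4/5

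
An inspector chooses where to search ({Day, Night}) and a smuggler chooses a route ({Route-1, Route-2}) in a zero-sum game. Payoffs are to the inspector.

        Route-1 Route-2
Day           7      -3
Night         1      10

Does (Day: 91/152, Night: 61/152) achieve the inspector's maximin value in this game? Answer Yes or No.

No

Against Route-1 this mix gives (91/152)·7 + (61/152)·1 = 349/76.
Against Route-2 this mix gives (91/152)·(-3) + (61/152)·10 = 337/152.
The smuggler will play Route-2, holding the inspector to 337/152. Shifting weight toward the row that does better against Route-2 would raise this floor (the equalizing mix achieves 73/19 against both Route-2 and Route-1), so the proposed strategy is not optimal.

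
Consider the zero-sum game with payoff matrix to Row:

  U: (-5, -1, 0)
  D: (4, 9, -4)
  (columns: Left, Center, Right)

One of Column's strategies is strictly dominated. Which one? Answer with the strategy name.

Left holds Row's payoff strictly below Center in every row: -5 < -1, 4 < 9.
So Center is strictly dominated for Column.

Center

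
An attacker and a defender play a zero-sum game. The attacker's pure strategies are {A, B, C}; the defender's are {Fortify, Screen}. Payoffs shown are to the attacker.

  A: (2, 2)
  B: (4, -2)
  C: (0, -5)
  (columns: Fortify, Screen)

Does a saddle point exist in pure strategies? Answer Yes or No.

Row minima: A → 2, B → -2, C → -5; maximin = 2.
Column maxima: Fortify → 4, Screen → 2; minimax = 2.
maximin = minimax = 2, so a saddle point exists.

Yes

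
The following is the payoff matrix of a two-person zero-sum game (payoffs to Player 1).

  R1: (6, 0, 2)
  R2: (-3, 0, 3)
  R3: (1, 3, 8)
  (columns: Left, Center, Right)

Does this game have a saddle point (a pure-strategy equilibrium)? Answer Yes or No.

Row minima: R1 → 0, R2 → -3, R3 → 1; maximin = 1.
Column maxima: Left → 6, Center → 3, Right → 8; minimax = 3.
1 ≠ 3, so no pure-strategy equilibrium exists.

No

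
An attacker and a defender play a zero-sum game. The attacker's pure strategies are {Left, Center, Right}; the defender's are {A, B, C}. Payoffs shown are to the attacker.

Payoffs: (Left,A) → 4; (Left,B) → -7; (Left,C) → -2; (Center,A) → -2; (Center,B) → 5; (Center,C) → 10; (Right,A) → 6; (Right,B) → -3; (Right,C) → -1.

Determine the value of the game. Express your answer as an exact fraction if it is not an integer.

3/2

Row minima: Left → -7, Center → -2, Right → -3; maximin = -2.
Column maxima: A → 6, B → 5, C → 10; minimax = 5.
-2 ≠ 5, so there is no saddle point; optimal play is mixed.
Left is strictly dominated by Right, so the attacker never plays it.
C is strictly dominated by B (it gives the attacker strictly more in every row), so the defender never plays it.
On the remaining 2×2 (Center, Right vs A, B):
Let the attacker play Center with probability p. Expected payoff against A: (-2)p + 6(1−p) = −8p + 6; against B: 5p + (-3)(1−p) = 8p − 3.
Setting these equal: −8p + 6 = 8p − 3 ⇒ −16p = -9 ⇒ p = 9/16, and the value is (-8)·(9/16) + 6 = 3/2.
For the defender: with q = P(A), equating Center's and Right's payoffs gives −7q + 5 = 9q − 3 ⇒ q = 1/2.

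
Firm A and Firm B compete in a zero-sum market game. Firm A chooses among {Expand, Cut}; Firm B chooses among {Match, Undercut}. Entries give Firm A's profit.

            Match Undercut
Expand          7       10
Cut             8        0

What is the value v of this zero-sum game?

80/11

Row minima: Expand → 7, Cut → 0; maximin = 7.
Column maxima: Match → 8, Undercut → 10; minimax = 8.
7 ≠ 8, so there is no saddle point; optimal play is mixed.
Let Firm A play Expand with probability p. Expected payoff against Match: 7p + 8(1−p) = −p + 8; against Undercut: 10p + 0(1−p) = 10p.
Setting these equal: −p + 8 = 10p ⇒ −11p = -8 ⇒ p = 8/11, and the value is (-1)·(8/11) + 8 = 80/11.
For Firm B: with q = P(Match), equating Expand's and Cut's payoffs gives −3q + 10 = 8q ⇒ q = 10/11.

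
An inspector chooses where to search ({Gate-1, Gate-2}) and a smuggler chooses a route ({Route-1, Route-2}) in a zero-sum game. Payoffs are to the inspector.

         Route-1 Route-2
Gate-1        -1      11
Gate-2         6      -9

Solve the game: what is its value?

Row minima: Gate-1 → -1, Gate-2 → -9; maximin = -1.
Column maxima: Route-1 → 6, Route-2 → 11; minimax = 6.
-1 ≠ 6, so there is no saddle point; optimal play is mixed.
Let the inspector play Gate-1 with probability p. Expected payoff against Route-1: (-1)p + 6(1−p) = −7p + 6; against Route-2: 11p + (-9)(1−p) = 20p − 9.
Setting these equal: −7p + 6 = 20p − 9 ⇒ −27p = -15 ⇒ p = 5/9, and the value is (-7)·(5/9) + 6 = 19/9.
For the smuggler: with q = P(Route-1), equating Gate-1's and Gate-2's payoffs gives −12q + 11 = 15q − 9 ⇒ q = 20/27.

19/9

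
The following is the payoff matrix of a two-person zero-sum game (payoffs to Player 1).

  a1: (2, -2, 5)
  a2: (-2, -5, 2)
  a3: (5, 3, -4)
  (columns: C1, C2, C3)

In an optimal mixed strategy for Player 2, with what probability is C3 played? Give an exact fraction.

5/14

Row minima: a1 → -2, a2 → -5, a3 → -4; maximin = -2.
Column maxima: C1 → 5, C2 → 3, C3 → 5; minimax = 3.
-2 ≠ 3, so there is no saddle point; optimal play is mixed.
a2 is strictly dominated by a1, so Player 1 never plays it.
C1 is strictly dominated by C2 (it gives Player 1 strictly more in every row), so Player 2 never plays it.
On the remaining 2×2 (a1, a3 vs C2, C3):
Let Player 1 play a1 with probability p. Expected payoff against C2: (-2)p + 3(1−p) = −5p + 3; against C3: 5p + (-4)(1−p) = 9p − 4.
Setting these equal: −5p + 3 = 9p − 4 ⇒ −14p = -7 ⇒ p = 1/2, and the value is (-5)·(1/2) + 3 = 1/2.
For Player 2: with q = P(C2), equating a1's and a3's payoffs gives −7q + 5 = 7q − 4 ⇒ q = 9/14.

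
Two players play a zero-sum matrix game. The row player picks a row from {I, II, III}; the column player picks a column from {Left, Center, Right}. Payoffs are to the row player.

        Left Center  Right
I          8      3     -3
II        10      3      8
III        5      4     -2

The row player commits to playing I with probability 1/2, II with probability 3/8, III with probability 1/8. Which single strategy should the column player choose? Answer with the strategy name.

Right

If the column player plays Left, the row player's expected payoff is (1/2)·8 + (3/8)·10 + (1/8)·5 = 67/8.
If the column player plays Center, the row player's expected payoff is (1/2)·3 + (3/8)·3 + (1/8)·4 = 25/8.
If the column player plays Right, the row player's expected payoff is (1/2)·(-3) + (3/8)·8 + (1/8)·(-2) = 5/4.
The column player minimizes the row player's payoff; the smallest is 5/4, so the best response is Right.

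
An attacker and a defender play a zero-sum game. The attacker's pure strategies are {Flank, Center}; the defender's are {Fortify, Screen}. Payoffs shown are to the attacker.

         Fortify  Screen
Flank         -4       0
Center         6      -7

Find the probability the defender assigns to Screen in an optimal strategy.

Row minima: Flank → -4, Center → -7; maximin = -4.
Column maxima: Fortify → 6, Screen → 0; minimax = 0.
-4 ≠ 0, so there is no saddle point; optimal play is mixed.
Let the attacker play Flank with probability p. Expected payoff against Fortify: (-4)p + 6(1−p) = −10p + 6; against Screen: 0p + (-7)(1−p) = 7p − 7.
Setting these equal: −10p + 6 = 7p − 7 ⇒ −17p = -13 ⇒ p = 13/17, and the value is (-10)·(13/17) + 6 = -28/17.
For the defender: with q = P(Fortify), equating Flank's and Center's payoffs gives −4q = 13q − 7 ⇒ q = 7/17.

10/17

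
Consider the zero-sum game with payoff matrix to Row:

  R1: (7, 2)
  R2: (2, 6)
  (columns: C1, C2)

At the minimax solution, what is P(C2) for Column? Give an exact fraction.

Row minima: R1 → 2, R2 → 2; maximin = 2.
Column maxima: C1 → 7, C2 → 6; minimax = 6.
2 ≠ 6, so there is no saddle point; optimal play is mixed.
Let Row play R1 with probability p. Expected payoff against C1: 7p + 2(1−p) = 5p + 2; against C2: 2p + 6(1−p) = −4p + 6.
Setting these equal: 5p + 2 = −4p + 6 ⇒ 9p = 4 ⇒ p = 4/9, and the value is (5)·(4/9) + 2 = 38/9.
For Column: with q = P(C1), equating R1's and R2's payoffs gives 5q + 2 = −4q + 6 ⇒ q = 4/9.

5/9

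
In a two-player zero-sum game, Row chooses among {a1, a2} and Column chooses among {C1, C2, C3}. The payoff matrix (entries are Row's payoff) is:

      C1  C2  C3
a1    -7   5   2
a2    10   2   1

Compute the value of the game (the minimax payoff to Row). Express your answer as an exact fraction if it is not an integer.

Row minima: a1 → -7, a2 → 1; maximin = 1.
Column maxima: C1 → 10, C2 → 5, C3 → 2; minimax = 2.
1 ≠ 2, so there is no saddle point; optimal play is mixed.
C2 is strictly dominated by C3 (it gives Row strictly more in every row), so Column never plays it.
On the remaining 2×2 (a1, a2 vs C1, C3):
Let Row play a1 with probability p. Expected payoff against C1: (-7)p + 10(1−p) = −17p + 10; against C3: 2p + 1(1−p) = p + 1.
Setting these equal: −17p + 10 = p + 1 ⇒ −18p = -9 ⇒ p = 1/2, and the value is (-17)·(1/2) + 10 = 3/2.
For Column: with q = P(C1), equating a1's and a2's payoffs gives −9q + 2 = 9q + 1 ⇒ q = 1/18.

3/2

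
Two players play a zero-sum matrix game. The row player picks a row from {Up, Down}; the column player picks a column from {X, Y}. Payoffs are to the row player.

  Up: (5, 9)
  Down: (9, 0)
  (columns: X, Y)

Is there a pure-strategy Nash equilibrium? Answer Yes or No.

No

Row minima: Up → 5, Down → 0; maximin = 5.
Column maxima: X → 9, Y → 9; minimax = 9.
5 ≠ 9, so no pure-strategy equilibrium exists.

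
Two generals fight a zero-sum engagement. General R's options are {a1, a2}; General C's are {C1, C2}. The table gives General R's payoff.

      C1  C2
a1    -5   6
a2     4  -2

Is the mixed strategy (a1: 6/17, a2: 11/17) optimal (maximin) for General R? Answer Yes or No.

Yes

Against C1 this mix gives (6/17)·(-5) + (11/17)·4 = 14/17.
Against C2 this mix gives (6/17)·6 + (11/17)·(-2) = 14/17.
All of General C's active replies (C1, C2) yield 14/17, and no column does worse for General R. The mix makes General C indifferent and guarantees 14/17, so it is optimal.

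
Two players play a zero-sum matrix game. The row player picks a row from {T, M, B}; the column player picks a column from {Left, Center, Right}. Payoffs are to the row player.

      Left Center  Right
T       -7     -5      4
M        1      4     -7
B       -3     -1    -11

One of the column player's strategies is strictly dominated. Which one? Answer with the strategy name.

Center

Left holds the row player's payoff strictly below Center in every row: -7 < -5, 1 < 4, -3 < -1.
So Center is strictly dominated for the column player.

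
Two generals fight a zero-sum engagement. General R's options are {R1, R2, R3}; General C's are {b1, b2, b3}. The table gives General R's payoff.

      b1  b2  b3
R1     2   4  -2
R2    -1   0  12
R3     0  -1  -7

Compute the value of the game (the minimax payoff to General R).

Row minima: R1 → -2, R2 → -1, R3 → -7; maximin = -1.
Column maxima: b1 → 2, b2 → 4, b3 → 12; minimax = 2.
-1 ≠ 2, so there is no saddle point; optimal play is mixed.
R3 is strictly dominated by R1, so General R never plays it.
With R3 eliminated, b2 is strictly dominated by b1 (it gives General R strictly more in every remaining row), so General C never plays it.
On the remaining 2×2 (R1, R2 vs b1, b3):
Let General R play R1 with probability p. Expected payoff against b1: 2p + (-1)(1−p) = 3p − 1; against b3: (-2)p + 12(1−p) = −14p + 12.
Setting these equal: 3p − 1 = −14p + 12 ⇒ 17p = 13 ⇒ p = 13/17, and the value is (3)·(13/17) − 1 = 22/17.
For General C: with q = P(b1), equating R1's and R2's payoffs gives 4q − 2 = −13q + 12 ⇒ q = 14/17.

22/17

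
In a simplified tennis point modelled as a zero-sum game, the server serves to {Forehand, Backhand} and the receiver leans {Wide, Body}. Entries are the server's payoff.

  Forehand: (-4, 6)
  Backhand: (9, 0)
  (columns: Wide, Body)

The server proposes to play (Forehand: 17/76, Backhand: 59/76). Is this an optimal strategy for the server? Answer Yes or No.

Against Wide this mix gives (17/76)·(-4) + (59/76)·9 = 463/76.
Against Body this mix gives (17/76)·6 + (59/76)·0 = 51/38.
The receiver will play Body, holding the server to 51/38. Shifting weight toward the row that does better against Body would raise this floor (the equalizing mix achieves 54/19 against both Body and Wide), so the proposed strategy is not optimal.

No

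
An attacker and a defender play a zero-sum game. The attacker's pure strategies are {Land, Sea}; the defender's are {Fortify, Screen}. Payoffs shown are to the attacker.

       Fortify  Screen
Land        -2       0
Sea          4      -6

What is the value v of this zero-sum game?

Row minima: Land → -2, Sea → -6; maximin = -2.
Column maxima: Fortify → 4, Screen → 0; minimax = 0.
-2 ≠ 0, so there is no saddle point; optimal play is mixed.
Let the attacker play Land with probability p. Expected payoff against Fortify: (-2)p + 4(1−p) = −6p + 4; against Screen: 0p + (-6)(1−p) = 6p − 6.
Setting these equal: −6p + 4 = 6p − 6 ⇒ −12p = -10 ⇒ p = 5/6, and the value is (-6)·(5/6) + 4 = -1.
For the defender: with q = P(Fortify), equating Land's and Sea's payoffs gives −2q = 10q − 6 ⇒ q = 1/2.

-1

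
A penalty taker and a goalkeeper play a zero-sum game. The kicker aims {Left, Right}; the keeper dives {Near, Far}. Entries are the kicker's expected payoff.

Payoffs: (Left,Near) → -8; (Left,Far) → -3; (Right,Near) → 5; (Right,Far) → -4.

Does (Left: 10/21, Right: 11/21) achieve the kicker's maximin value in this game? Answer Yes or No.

Against Near this mix gives (10/21)·(-8) + (11/21)·5 = -25/21.
Against Far this mix gives (10/21)·(-3) + (11/21)·(-4) = -74/21.
The keeper will play Far, holding the kicker to -74/21. Shifting weight toward the row that does better against Far would raise this floor (the equalizing mix achieves -47/14 against both Far and Near), so the proposed strategy is not optimal.

No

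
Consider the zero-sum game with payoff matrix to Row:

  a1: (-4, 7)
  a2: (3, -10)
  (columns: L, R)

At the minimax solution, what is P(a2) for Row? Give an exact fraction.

Row minima: a1 → -4, a2 → -10; maximin = -4.
Column maxima: L → 3, R → 7; minimax = 3.
-4 ≠ 3, so there is no saddle point; optimal play is mixed.
Let Row play a1 with probability p. Expected payoff against L: (-4)p + 3(1−p) = −7p + 3; against R: 7p + (-10)(1−p) = 17p − 10.
Setting these equal: −7p + 3 = 17p − 10 ⇒ −24p = -13 ⇒ p = 13/24, and the value is (-7)·(13/24) + 3 = -19/24.
For Column: with q = P(L), equating a1's and a2's payoffs gives −11q + 7 = 13q − 10 ⇒ q = 17/24.

11/24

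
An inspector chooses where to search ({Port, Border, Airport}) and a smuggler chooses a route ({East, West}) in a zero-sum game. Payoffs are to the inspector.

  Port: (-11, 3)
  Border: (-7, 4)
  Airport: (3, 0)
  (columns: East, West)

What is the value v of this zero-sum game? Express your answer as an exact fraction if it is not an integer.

Row minima: Port → -11, Border → -7, Airport → 0; maximin = 0.
Column maxima: East → 3, West → 4; minimax = 3.
0 ≠ 3, so there is no saddle point; optimal play is mixed.
Port is strictly dominated by Border, so the inspector never plays it.
On the remaining 2×2 (Border, Airport vs East, West):
Let the inspector play Border with probability p. Expected payoff against East: (-7)p + 3(1−p) = −10p + 3; against West: 4p + 0(1−p) = 4p.
Setting these equal: −10p + 3 = 4p ⇒ −14p = -3 ⇒ p = 3/14, and the value is (-10)·(3/14) + 3 = 6/7.
For the smuggler: with q = P(East), equating Border's and Airport's payoffs gives −11q + 4 = 3q ⇒ q = 2/7.

6/7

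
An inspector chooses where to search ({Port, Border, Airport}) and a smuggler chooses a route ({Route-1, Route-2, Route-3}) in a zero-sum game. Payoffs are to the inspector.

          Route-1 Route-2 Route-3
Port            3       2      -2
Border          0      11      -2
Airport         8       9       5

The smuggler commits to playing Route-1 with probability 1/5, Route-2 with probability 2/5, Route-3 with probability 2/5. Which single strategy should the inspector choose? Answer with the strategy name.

Airport

Expected payoff of Port: (1/5)·3 + (2/5)·2 + (2/5)·(-2) = 3/5.
Expected payoff of Border: (1/5)·0 + (2/5)·11 + (2/5)·(-2) = 18/5.
Expected payoff of Airport: (1/5)·8 + (2/5)·9 + (2/5)·5 = 36/5.
The largest is 36/5, so the inspector's best response is Airport.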